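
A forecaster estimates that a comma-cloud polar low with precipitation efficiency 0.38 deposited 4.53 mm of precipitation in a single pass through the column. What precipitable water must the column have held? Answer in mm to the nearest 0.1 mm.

PW ≈ 11.9 mm

PW = precipitation / ε = 4.53 / 0.38 = 11.9 mm.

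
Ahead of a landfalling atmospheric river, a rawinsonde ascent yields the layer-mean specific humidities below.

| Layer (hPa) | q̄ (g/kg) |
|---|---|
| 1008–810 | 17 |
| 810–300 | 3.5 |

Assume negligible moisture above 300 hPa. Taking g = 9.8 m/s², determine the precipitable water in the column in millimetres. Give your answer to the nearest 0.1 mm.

PW ≈ 52.6 mm

Precipitable water is the column-integrated vapour mass per unit area: PW = (1/g) Σ q̄ Δp, with q in kg/kg and Δp in Pa (1 kg/m² of water = 1 mm).
Layer 1008–810 hPa: Δp = 198 hPa = 19800 Pa, q̄ = 0.017 kg/kg → 0.017 × 19800 / 9.8 = 34.35 mm
Layer 810–300 hPa: Δp = 510 hPa = 51000 Pa, q̄ = 0.0035 kg/kg → 0.0035 × 51000 / 9.8 = 18.21 mm
PW = 34.35 + 18.21 = 52.56 ≈ 52.6 mm.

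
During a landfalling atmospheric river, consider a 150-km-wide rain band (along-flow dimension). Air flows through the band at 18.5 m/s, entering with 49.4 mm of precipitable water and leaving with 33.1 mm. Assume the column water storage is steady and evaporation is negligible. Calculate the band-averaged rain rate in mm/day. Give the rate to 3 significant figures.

R ≈ 174 mm/day

Column moisture flux per unit crosswind length is F = V × PW.
Inflow: F_in = 18.5 × 49.4 = 913.9 mm·m/s
Outflow: F_out = 18.5 × 33.1 = 612.35 mm·m/s
Steady-state rate R = (F_in − F_out)/L = (913.9 − 612.35) / 150000 m = 2.010e-03 mm/s.
R = 2.010e-03 × 3600 × 24 = 174 mm/day.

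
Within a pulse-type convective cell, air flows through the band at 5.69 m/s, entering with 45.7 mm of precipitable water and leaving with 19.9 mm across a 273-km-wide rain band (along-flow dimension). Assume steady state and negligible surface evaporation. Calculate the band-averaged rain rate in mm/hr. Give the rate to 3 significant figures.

R ≈ 1.94 mm/hr

Column moisture flux per unit crosswind length is F = V × PW.
Inflow: F_in = 5.69 × 45.7 = 260.033 mm·m/s
Outflow: F_out = 5.69 × 19.9 = 113.231 mm·m/s
Steady-state rate R = (F_in − F_out)/L = (260.033 − 113.231) / 273000 m = 5.377e-04 mm/s.
R = 5.377e-04 × 3600 = 1.94 mm/hr.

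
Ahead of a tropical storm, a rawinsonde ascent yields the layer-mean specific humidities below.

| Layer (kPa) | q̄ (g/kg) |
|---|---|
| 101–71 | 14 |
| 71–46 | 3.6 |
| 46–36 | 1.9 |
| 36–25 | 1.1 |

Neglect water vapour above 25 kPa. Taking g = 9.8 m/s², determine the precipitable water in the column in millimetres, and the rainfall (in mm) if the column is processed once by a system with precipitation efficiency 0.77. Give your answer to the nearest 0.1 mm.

PW ≈ 55.2 mm; rainfall ≈ 42.5 mm

Precipitable water is the column-integrated vapour mass per unit area: PW = (1/g) Σ q̄ Δp, with q in kg/kg and Δp in Pa (1 kg/m² of water = 1 mm).
Layer 101–71 kPa: Δp = 300 hPa = 30000 Pa, q̄ = 0.014 kg/kg → 0.014 × 30000 / 9.8 = 42.86 mm
Layer 71–46 kPa: Δp = 250 hPa = 25000 Pa, q̄ = 0.0036 kg/kg → 0.0036 × 25000 / 9.8 = 9.18 mm
Layer 46–36 kPa: Δp = 100 hPa = 10000 Pa, q̄ = 0.0019 kg/kg → 0.0019 × 10000 / 9.8 = 1.94 mm
Layer 36–25 kPa: Δp = 110 hPa = 11000 Pa, q̄ = 0.0011 kg/kg → 0.0011 × 11000 / 9.8 = 1.23 mm
PW = 42.86 + 9.18 + 1.94 + 1.23 = 55.21 ≈ 55.2 mm.
Rainfall = ε × PW = 0.77 × 55.2 = 42.5 mm.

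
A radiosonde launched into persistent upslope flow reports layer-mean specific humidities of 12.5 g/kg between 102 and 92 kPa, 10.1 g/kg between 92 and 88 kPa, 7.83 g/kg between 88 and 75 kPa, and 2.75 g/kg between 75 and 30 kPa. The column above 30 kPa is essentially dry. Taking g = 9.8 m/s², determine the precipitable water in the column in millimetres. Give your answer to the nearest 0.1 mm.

PW ≈ 39.9 mm

Precipitable water is the column-integrated vapour mass per unit area: PW = (1/g) Σ q̄ Δp, with q in kg/kg and Δp in Pa (1 kg/m² of water = 1 mm).
Layer 102–92 kPa: Δp = 100 hPa = 10000 Pa, q̄ = 0.0125 kg/kg → 0.0125 × 10000 / 9.8 = 12.76 mm
Layer 92–88 kPa: Δp = 40 hPa = 4000 Pa, q̄ = 0.0101 kg/kg → 0.0101 × 4000 / 9.8 = 4.12 mm
Layer 88–75 kPa: Δp = 130 hPa = 13000 Pa, q̄ = 0.00783 kg/kg → 0.00783 × 13000 / 9.8 = 10.39 mm
Layer 75–30 kPa: Δp = 450 hPa = 45000 Pa, q̄ = 0.00275 kg/kg → 0.00275 × 45000 / 9.8 = 12.63 mm
PW = 12.76 + 4.12 + 10.39 + 12.63 = 39.90 ≈ 39.9 mm.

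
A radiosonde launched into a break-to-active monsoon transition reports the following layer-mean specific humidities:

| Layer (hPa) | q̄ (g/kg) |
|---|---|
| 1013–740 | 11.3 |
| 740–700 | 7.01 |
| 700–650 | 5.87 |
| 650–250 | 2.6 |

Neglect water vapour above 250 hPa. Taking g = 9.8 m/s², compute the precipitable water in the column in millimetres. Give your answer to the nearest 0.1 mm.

PW ≈ 47.9 mm

Precipitable water is the column-integrated vapour mass per unit area: PW = (1/g) Σ q̄ Δp, with q in kg/kg and Δp in Pa (1 kg/m² of water = 1 mm).
Layer 1013–740 hPa: Δp = 273 hPa = 27300 Pa, q̄ = 0.0113 kg/kg → 0.0113 × 27300 / 9.8 = 31.48 mm
Layer 740–700 hPa: Δp = 40 hPa = 4000 Pa, q̄ = 0.00701 kg/kg → 0.00701 × 4000 / 9.8 = 2.86 mm
Layer 700–650 hPa: Δp = 50 hPa = 5000 Pa, q̄ = 0.00587 kg/kg → 0.00587 × 5000 / 9.8 = 2.99 mm
Layer 650–250 hPa: Δp = 400 hPa = 40000 Pa, q̄ = 0.0026 kg/kg → 0.0026 × 40000 / 9.8 = 10.61 mm
PW = 31.48 + 2.86 + 2.99 + 10.61 = 47.94 ≈ 47.9 mm.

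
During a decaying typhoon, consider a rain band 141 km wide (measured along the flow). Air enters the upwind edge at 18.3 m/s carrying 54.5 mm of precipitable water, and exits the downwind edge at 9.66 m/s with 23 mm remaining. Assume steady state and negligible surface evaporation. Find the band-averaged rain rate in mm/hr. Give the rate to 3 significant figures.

Column moisture flux per unit crosswind length is F = V × PW.
Inflow: F_in = 18.3 × 54.5 = 997.35 mm·m/s
Outflow: F_out = 9.66 × 23 = 222.18 mm·m/s
Steady-state rate R = (F_in − F_out)/L = (997.35 − 222.18) / 141000 m = 5.498e-03 mm/s.
R = 5.498e-03 × 3600 = 19.8 mm/hr.

R ≈ 19.8 mm/hr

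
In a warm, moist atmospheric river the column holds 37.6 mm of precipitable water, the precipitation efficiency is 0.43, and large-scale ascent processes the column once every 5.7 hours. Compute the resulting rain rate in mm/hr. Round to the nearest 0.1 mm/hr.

Each overturning extracts ε × PW = 0.43 × 37.6 = 16.168 mm.
Rate = ε·PW / τ = 16.168 / 5.7 h = 2.8 mm/hr.

R ≈ 2.8 mm/hr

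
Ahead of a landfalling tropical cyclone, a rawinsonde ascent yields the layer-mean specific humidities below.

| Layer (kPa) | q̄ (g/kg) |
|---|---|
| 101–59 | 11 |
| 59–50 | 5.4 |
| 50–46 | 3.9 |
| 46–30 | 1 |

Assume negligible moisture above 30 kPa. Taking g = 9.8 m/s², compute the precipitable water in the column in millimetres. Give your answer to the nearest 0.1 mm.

Precipitable water is the column-integrated vapour mass per unit area: PW = (1/g) Σ q̄ Δp, with q in kg/kg and Δp in Pa (1 kg/m² of water = 1 mm).
Layer 101–59 kPa: Δp = 420 hPa = 42000 Pa, q̄ = 0.011 kg/kg → 0.011 × 42000 / 9.8 = 47.14 mm
Layer 59–50 kPa: Δp = 90 hPa = 9000 Pa, q̄ = 0.0054 kg/kg → 0.0054 × 9000 / 9.8 = 4.96 mm
Layer 50–46 kPa: Δp = 40 hPa = 4000 Pa, q̄ = 0.0039 kg/kg → 0.0039 × 4000 / 9.8 = 1.59 mm
Layer 46–30 kPa: Δp = 160 hPa = 16000 Pa, q̄ = 0.001 kg/kg → 0.001 × 16000 / 9.8 = 1.63 mm
PW = 47.14 + 4.96 + 1.59 + 1.63 = 55.32 ≈ 55.3 mm.

PW ≈ 55.3 mm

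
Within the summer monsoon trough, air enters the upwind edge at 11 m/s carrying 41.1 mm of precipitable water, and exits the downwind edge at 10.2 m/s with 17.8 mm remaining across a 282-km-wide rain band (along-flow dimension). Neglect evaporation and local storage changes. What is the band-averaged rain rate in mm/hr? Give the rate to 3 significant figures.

R ≈ 3.45 mm/hr

Column moisture flux per unit crosswind length is F = V × PW.
Inflow: F_in = 11 × 41.1 = 452.1 mm·m/s
Outflow: F_out = 10.2 × 17.8 = 181.56 mm·m/s
Steady-state rate R = (F_in − F_out)/L = (452.1 − 181.56) / 282000 m = 9.594e-04 mm/s.
R = 9.594e-04 × 3600 = 3.45 mm/hr.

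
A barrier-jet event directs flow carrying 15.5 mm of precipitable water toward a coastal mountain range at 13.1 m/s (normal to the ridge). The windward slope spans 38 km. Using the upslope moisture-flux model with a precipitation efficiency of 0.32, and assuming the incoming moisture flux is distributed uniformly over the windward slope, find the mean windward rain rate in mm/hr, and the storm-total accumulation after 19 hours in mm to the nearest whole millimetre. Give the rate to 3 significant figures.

R ≈ 6.16 mm/hr; total ≈ 117 mm

Incoming column moisture flux per unit ridge length: F = V × PW = 13.1 × 15.5 = 203.05 mm·m/s.
Spread over the 38 km slope with efficiency ε = 0.32: R = ε·F/W = 0.32 × 203.05 / 38000 m = 1.710e-03 mm/s.
R = 1.710e-03 × 3600 = 6.16 mm/hr.
Over 19 h: total = 6.16 × 19 = 117.04 ≈ 117 mm.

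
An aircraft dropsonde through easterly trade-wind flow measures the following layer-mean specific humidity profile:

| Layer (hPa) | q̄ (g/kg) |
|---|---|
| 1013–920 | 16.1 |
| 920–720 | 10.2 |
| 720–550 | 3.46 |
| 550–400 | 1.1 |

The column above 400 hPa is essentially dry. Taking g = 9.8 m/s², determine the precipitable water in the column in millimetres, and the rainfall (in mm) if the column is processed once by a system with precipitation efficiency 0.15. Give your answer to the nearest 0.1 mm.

PW ≈ 43.8 mm; rainfall ≈ 6.6 mm

Precipitable water is the column-integrated vapour mass per unit area: PW = (1/g) Σ q̄ Δp, with q in kg/kg and Δp in Pa (1 kg/m² of water = 1 mm).
Layer 1013–920 hPa: Δp = 93 hPa = 9300 Pa, q̄ = 0.0161 kg/kg → 0.0161 × 9300 / 9.8 = 15.28 mm
Layer 920–720 hPa: Δp = 200 hPa = 20000 Pa, q̄ = 0.0102 kg/kg → 0.0102 × 20000 / 9.8 = 20.82 mm
Layer 720–550 hPa: Δp = 170 hPa = 17000 Pa, q̄ = 0.00346 kg/kg → 0.00346 × 17000 / 9.8 = 6.00 mm
Layer 550–400 hPa: Δp = 150 hPa = 15000 Pa, q̄ = 0.0011 kg/kg → 0.0011 × 15000 / 9.8 = 1.68 mm
PW = 15.28 + 20.82 + 6.00 + 1.68 = 43.78 ≈ 43.8 mm.
Rainfall = ε × PW = 0.15 × 43.8 = 6.6 mm.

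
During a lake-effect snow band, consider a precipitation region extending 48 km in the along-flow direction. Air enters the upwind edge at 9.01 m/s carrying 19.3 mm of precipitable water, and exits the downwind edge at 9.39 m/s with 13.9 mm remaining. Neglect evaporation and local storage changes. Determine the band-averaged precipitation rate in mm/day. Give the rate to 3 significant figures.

R ≈ 78.1 mm/day

Column moisture flux per unit crosswind length is F = V × PW.
Inflow: F_in = 9.01 × 19.3 = 173.893 mm·m/s
Outflow: F_out = 9.39 × 13.9 = 130.521 mm·m/s
Steady-state rate R = (F_in − F_out)/L = (173.893 − 130.521) / 48000 m = 9.036e-04 mm/s.
R = 9.036e-04 × 3600 × 24 = 78.1 mm/day.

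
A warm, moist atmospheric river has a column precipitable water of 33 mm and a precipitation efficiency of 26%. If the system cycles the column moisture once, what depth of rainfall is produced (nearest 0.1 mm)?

Rainfall = ε × PW = 0.26 × 33 = 8.6 mm.

rainfall ≈ 8.6 mm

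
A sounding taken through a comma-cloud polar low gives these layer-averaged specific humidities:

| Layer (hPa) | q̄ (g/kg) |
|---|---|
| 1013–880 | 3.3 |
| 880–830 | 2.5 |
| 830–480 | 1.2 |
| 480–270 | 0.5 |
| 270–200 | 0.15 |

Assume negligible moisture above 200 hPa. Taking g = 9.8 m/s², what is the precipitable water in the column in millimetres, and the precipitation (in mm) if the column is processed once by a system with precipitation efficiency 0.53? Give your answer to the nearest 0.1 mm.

PW ≈ 11.2 mm; precipitation ≈ 5.9 mm

Precipitable water is the column-integrated vapour mass per unit area: PW = (1/g) Σ q̄ Δp, with q in kg/kg and Δp in Pa (1 kg/m² of water = 1 mm).
Layer 1013–880 hPa: Δp = 133 hPa = 13300 Pa, q̄ = 0.0033 kg/kg → 0.0033 × 13300 / 9.8 = 4.48 mm
Layer 880–830 hPa: Δp = 50 hPa = 5000 Pa, q̄ = 0.0025 kg/kg → 0.0025 × 5000 / 9.8 = 1.28 mm
Layer 830–480 hPa: Δp = 350 hPa = 35000 Pa, q̄ = 0.0012 kg/kg → 0.0012 × 35000 / 9.8 = 4.29 mm
Layer 480–270 hPa: Δp = 210 hPa = 21000 Pa, q̄ = 0.0005 kg/kg → 0.0005 × 21000 / 9.8 = 1.07 mm
Layer 270–200 hPa: Δp = 70 hPa = 7000 Pa, q̄ = 0.00015 kg/kg → 0.00015 × 7000 / 9.8 = 0.11 mm
PW = 4.48 + 1.28 + 4.29 + 1.07 + 0.11 = 11.23 ≈ 11.2 mm.
Precipitation = ε × PW = 0.53 × 11.2 = 5.9 mm.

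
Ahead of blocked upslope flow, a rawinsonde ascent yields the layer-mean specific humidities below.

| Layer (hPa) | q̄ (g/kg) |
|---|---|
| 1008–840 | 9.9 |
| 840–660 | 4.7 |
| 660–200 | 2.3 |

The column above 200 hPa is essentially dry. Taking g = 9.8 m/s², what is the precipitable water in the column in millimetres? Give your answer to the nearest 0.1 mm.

Precipitable water is the column-integrated vapour mass per unit area: PW = (1/g) Σ q̄ Δp, with q in kg/kg and Δp in Pa (1 kg/m² of water = 1 mm).
Layer 1008–840 hPa: Δp = 168 hPa = 16800 Pa, q̄ = 0.0099 kg/kg → 0.0099 × 16800 / 9.8 = 16.97 mm
Layer 840–660 hPa: Δp = 180 hPa = 18000 Pa, q̄ = 0.0047 kg/kg → 0.0047 × 18000 / 9.8 = 8.63 mm
Layer 660–200 hPa: Δp = 460 hPa = 46000 Pa, q̄ = 0.0023 kg/kg → 0.0023 × 46000 / 9.8 = 10.80 mm
PW = 16.97 + 8.63 + 10.80 = 36.40 ≈ 36.4 mm.

PW ≈ 36.4 mm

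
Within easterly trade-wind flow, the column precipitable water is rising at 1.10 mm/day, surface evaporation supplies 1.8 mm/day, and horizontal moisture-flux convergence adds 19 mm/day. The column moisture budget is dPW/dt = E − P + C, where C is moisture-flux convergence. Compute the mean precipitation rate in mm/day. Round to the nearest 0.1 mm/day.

P ≈ 19.7 mm/day

dPW/dt = +1.10 mm/day.
P = E + C − dPW/dt = 1.8 + (19) − (+1.10) = 19.7 mm/day.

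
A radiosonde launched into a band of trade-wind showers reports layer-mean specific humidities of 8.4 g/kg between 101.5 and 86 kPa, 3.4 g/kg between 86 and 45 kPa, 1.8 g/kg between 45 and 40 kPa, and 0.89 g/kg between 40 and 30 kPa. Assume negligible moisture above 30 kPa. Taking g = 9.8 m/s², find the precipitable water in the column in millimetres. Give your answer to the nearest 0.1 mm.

Precipitable water is the column-integrated vapour mass per unit area: PW = (1/g) Σ q̄ Δp, with q in kg/kg and Δp in Pa (1 kg/m² of water = 1 mm).
Layer 101.5–86 kPa: Δp = 155 hPa = 15500 Pa, q̄ = 0.0084 kg/kg → 0.0084 × 15500 / 9.8 = 13.29 mm
Layer 86–45 kPa: Δp = 410 hPa = 41000 Pa, q̄ = 0.0034 kg/kg → 0.0034 × 41000 / 9.8 = 14.22 mm
Layer 45–40 kPa: Δp = 50 hPa = 5000 Pa, q̄ = 0.0018 kg/kg → 0.0018 × 5000 / 9.8 = 0.92 mm
Layer 40–30 kPa: Δp = 100 hPa = 10000 Pa, q̄ = 0.00089 kg/kg → 0.00089 × 10000 / 9.8 = 0.91 mm
PW = 13.29 + 14.22 + 0.92 + 0.91 = 29.34 ≈ 29.3 mm.

PW ≈ 29.3 mm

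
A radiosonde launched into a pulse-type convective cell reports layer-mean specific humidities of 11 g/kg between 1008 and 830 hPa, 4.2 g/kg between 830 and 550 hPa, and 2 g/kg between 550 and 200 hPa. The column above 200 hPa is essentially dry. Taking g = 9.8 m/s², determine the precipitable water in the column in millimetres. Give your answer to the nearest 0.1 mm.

PW ≈ 39.1 mm

Precipitable water is the column-integrated vapour mass per unit area: PW = (1/g) Σ q̄ Δp, with q in kg/kg and Δp in Pa (1 kg/m² of water = 1 mm).
Layer 1008–830 hPa: Δp = 178 hPa = 17800 Pa, q̄ = 0.011 kg/kg → 0.011 × 17800 / 9.8 = 19.98 mm
Layer 830–550 hPa: Δp = 280 hPa = 28000 Pa, q̄ = 0.0042 kg/kg → 0.0042 × 28000 / 9.8 = 12.00 mm
Layer 550–200 hPa: Δp = 350 hPa = 35000 Pa, q̄ = 0.002 kg/kg → 0.002 × 35000 / 9.8 = 7.14 mm
PW = 19.98 + 12.00 + 7.14 = 39.12 ≈ 39.1 mm.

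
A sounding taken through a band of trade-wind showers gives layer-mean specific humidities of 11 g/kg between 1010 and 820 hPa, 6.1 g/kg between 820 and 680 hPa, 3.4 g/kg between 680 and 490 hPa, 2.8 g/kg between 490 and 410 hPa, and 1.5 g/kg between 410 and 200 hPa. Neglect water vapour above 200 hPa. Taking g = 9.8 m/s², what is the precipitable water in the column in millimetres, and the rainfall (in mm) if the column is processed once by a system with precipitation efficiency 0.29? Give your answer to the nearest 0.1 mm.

PW ≈ 42.1 mm; rainfall ≈ 12.2 mm

Precipitable water is the column-integrated vapour mass per unit area: PW = (1/g) Σ q̄ Δp, with q in kg/kg and Δp in Pa (1 kg/m² of water = 1 mm).
Layer 1010–820 hPa: Δp = 190 hPa = 19000 Pa, q̄ = 0.011 kg/kg → 0.011 × 19000 / 9.8 = 21.33 mm
Layer 820–680 hPa: Δp = 140 hPa = 14000 Pa, q̄ = 0.0061 kg/kg → 0.0061 × 14000 / 9.8 = 8.71 mm
Layer 680–490 hPa: Δp = 190 hPa = 19000 Pa, q̄ = 0.0034 kg/kg → 0.0034 × 19000 / 9.8 = 6.59 mm
Layer 490–410 hPa: Δp = 80 hPa = 8000 Pa, q̄ = 0.0028 kg/kg → 0.0028 × 8000 / 9.8 = 2.29 mm
Layer 410–200 hPa: Δp = 210 hPa = 21000 Pa, q̄ = 0.0015 kg/kg → 0.0015 × 21000 / 9.8 = 3.21 mm
PW = 21.33 + 8.71 + 6.59 + 2.29 + 3.21 = 42.13 ≈ 42.1 mm.
Rainfall = ε × PW = 0.29 × 42.1 = 12.2 mm.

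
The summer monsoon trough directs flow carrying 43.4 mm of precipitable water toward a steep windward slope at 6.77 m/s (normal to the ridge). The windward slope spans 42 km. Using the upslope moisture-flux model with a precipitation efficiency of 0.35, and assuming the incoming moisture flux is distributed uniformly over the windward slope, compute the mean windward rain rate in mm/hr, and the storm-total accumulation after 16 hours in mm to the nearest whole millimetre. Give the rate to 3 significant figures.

R ≈ 8.81 mm/hr; total ≈ 141 mm

Incoming column moisture flux per unit ridge length: F = V × PW = 6.77 × 43.4 = 293.818 mm·m/s.
Spread over the 42 km slope with efficiency ε = 0.35: R = ε·F/W = 0.35 × 293.818 / 42000 m = 2.448e-03 mm/s.
R = 2.448e-03 × 3600 = 8.81 mm/hr.
Over 16 h: total = 8.81 × 16 = 140.96 ≈ 141 mm.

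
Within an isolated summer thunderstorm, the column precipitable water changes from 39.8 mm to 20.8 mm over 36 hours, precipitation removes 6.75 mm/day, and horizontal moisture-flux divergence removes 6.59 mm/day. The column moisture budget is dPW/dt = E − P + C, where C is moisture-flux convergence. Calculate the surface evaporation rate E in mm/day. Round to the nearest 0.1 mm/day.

E ≈ 0.7 mm/day

dPW/dt = (20.8 − 39.8) mm / (36/24 day) = -12.667 mm/day.
E = dPW/dt + P − C = (-12.667) + 6.75 − (-6.59) = 0.7 mm/day.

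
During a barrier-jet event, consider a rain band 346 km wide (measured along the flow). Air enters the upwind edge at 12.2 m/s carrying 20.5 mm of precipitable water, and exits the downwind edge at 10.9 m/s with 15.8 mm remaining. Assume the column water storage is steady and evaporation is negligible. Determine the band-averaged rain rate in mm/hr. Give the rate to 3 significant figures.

Column moisture flux per unit crosswind length is F = V × PW.
Inflow: F_in = 12.2 × 20.5 = 250.1 mm·m/s
Outflow: F_out = 10.9 × 15.8 = 172.22 mm·m/s
Steady-state rate R = (F_in − F_out)/L = (250.1 − 172.22) / 346000 m = 2.251e-04 mm/s.
R = 2.251e-04 × 3600 = 0.810 mm/hr.

R ≈ 0.810 mm/hr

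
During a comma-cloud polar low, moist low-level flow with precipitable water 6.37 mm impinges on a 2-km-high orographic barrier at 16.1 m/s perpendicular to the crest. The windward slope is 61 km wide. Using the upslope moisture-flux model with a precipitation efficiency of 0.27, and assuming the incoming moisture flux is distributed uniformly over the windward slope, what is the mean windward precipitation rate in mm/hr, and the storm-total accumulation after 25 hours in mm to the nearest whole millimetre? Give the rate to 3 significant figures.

Incoming column moisture flux per unit ridge length: F = V × PW = 16.1 × 6.37 = 102.557 mm·m/s.
Spread over the 61 km slope with efficiency ε = 0.27: R = ε·F/W = 0.27 × 102.557 / 61000 m = 4.539e-04 mm/s.
R = 4.539e-04 × 3600 = 1.63 mm/hr.
Over 25 h: total = 1.63 × 25 = 40.75 ≈ 41 mm.

R ≈ 1.63 mm/hr; total ≈ 41 mm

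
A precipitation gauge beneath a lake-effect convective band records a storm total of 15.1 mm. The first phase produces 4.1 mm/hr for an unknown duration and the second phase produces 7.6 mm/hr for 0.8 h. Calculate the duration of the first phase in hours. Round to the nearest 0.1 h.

duration ≈ 2.2 h

Known phases: 7.6 × 0.8 = 6.08 mm.
Remaining depth = 15.1 − 6.08 = 9.02 mm.
Duration = 9.02 / 4.1 = 2.2 h.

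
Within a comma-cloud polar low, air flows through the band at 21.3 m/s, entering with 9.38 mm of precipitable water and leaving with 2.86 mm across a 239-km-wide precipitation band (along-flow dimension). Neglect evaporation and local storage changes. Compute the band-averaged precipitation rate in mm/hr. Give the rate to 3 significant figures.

Column moisture flux per unit crosswind length is F = V × PW.
Inflow: F_in = 21.3 × 9.38 = 199.794 mm·m/s
Outflow: F_out = 21.3 × 2.86 = 60.918 mm·m/s
Steady-state rate R = (F_in − F_out)/L = (199.794 − 60.918) / 239000 m = 5.811e-04 mm/s.
R = 5.811e-04 × 3600 = 2.09 mm/hr.

R ≈ 2.09 mm/hr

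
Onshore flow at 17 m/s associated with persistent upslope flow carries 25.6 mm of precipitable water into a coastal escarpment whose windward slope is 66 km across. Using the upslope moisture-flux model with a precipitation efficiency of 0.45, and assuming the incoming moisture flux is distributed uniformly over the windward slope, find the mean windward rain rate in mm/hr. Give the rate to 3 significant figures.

Incoming column moisture flux per unit ridge length: F = V × PW = 17 × 25.6 = 435.2 mm·m/s.
Spread over the 66 km slope with efficiency ε = 0.45: R = ε·F/W = 0.45 × 435.2 / 66000 m = 2.967e-03 mm/s.
R = 2.967e-03 × 3600 = 10.7 mm/hr.

R ≈ 10.7 mm/hr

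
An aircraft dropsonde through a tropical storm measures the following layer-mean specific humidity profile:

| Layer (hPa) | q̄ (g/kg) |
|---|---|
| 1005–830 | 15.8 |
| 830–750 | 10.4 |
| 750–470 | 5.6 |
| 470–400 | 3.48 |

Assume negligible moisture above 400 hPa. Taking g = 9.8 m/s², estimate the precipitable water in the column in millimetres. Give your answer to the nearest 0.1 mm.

PW ≈ 55.2 mm

Precipitable water is the column-integrated vapour mass per unit area: PW = (1/g) Σ q̄ Δp, with q in kg/kg and Δp in Pa (1 kg/m² of water = 1 mm).
Layer 1005–830 hPa: Δp = 175 hPa = 17500 Pa, q̄ = 0.0158 kg/kg → 0.0158 × 17500 / 9.8 = 28.21 mm
Layer 830–750 hPa: Δp = 80 hPa = 8000 Pa, q̄ = 0.0104 kg/kg → 0.0104 × 8000 / 9.8 = 8.49 mm
Layer 750–470 hPa: Δp = 280 hPa = 28000 Pa, q̄ = 0.0056 kg/kg → 0.0056 × 28000 / 9.8 = 16.00 mm
Layer 470–400 hPa: Δp = 70 hPa = 7000 Pa, q̄ = 0.00348 kg/kg → 0.00348 × 7000 / 9.8 = 2.49 mm
PW = 28.21 + 8.49 + 16.00 + 2.49 = 55.19 ≈ 55.2 mm.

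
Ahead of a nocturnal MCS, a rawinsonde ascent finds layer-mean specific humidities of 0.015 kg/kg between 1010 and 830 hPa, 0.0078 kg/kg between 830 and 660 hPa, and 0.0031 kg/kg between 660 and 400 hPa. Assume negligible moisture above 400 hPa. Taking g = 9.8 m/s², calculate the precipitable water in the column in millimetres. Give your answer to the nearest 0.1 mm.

PW ≈ 49.3 mm

Precipitable water is the column-integrated vapour mass per unit area: PW = (1/g) Σ q̄ Δp, with q in kg/kg and Δp in Pa (1 kg/m² of water = 1 mm).
Layer 1010–830 hPa: Δp = 180 hPa = 18000 Pa, q̄ = 0.015 kg/kg → 0.015 × 18000 / 9.8 = 27.55 mm
Layer 830–660 hPa: Δp = 170 hPa = 17000 Pa, q̄ = 0.0078 kg/kg → 0.0078 × 17000 / 9.8 = 13.53 mm
Layer 660–400 hPa: Δp = 260 hPa = 26000 Pa, q̄ = 0.0031 kg/kg → 0.0031 × 26000 / 9.8 = 8.22 mm
PW = 27.55 + 13.53 + 8.22 = 49.30 ≈ 49.3 mm.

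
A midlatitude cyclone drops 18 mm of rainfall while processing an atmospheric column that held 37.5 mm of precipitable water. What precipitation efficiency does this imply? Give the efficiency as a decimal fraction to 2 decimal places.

ε ≈ 0.48

ε = rainfall / PW = 18 / 37.5 = 0.48.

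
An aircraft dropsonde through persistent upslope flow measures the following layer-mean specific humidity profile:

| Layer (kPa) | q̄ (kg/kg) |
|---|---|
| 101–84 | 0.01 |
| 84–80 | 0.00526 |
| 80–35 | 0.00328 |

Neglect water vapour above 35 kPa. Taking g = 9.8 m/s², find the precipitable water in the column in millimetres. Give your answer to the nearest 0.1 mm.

Precipitable water is the column-integrated vapour mass per unit area: PW = (1/g) Σ q̄ Δp, with q in kg/kg and Δp in Pa (1 kg/m² of water = 1 mm).
Layer 101–84 kPa: Δp = 170 hPa = 17000 Pa, q̄ = 0.01 kg/kg → 0.01 × 17000 / 9.8 = 17.35 mm
Layer 84–80 kPa: Δp = 40 hPa = 4000 Pa, q̄ = 0.00526 kg/kg → 0.00526 × 4000 / 9.8 = 2.15 mm
Layer 80–35 kPa: Δp = 450 hPa = 45000 Pa, q̄ = 0.00328 kg/kg → 0.00328 × 45000 / 9.8 = 15.06 mm
PW = 17.35 + 2.15 + 15.06 = 34.56 ≈ 34.6 mm.

PW ≈ 34.6 mm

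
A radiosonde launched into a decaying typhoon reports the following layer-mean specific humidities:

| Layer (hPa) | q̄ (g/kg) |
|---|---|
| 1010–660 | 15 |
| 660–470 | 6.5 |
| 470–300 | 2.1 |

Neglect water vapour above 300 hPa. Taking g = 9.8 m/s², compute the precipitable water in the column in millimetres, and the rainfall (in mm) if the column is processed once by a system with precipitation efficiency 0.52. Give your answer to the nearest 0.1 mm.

Precipitable water is the column-integrated vapour mass per unit area: PW = (1/g) Σ q̄ Δp, with q in kg/kg and Δp in Pa (1 kg/m² of water = 1 mm).
Layer 1010–660 hPa: Δp = 350 hPa = 35000 Pa, q̄ = 0.015 kg/kg → 0.015 × 35000 / 9.8 = 53.57 mm
Layer 660–470 hPa: Δp = 190 hPa = 19000 Pa, q̄ = 0.0065 kg/kg → 0.0065 × 19000 / 9.8 = 12.60 mm
Layer 470–300 hPa: Δp = 170 hPa = 17000 Pa, q̄ = 0.0021 kg/kg → 0.0021 × 17000 / 9.8 = 3.64 mm
PW = 53.57 + 12.60 + 3.64 = 69.81 ≈ 69.8 mm.
Rainfall = ε × PW = 0.52 × 69.8 = 36.3 mm.

PW ≈ 69.8 mm; rainfall ≈ 36.3 mm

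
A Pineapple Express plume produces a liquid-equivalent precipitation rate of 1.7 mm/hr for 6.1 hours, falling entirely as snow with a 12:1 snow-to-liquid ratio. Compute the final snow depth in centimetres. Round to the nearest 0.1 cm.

Liquid-equivalent depth = 1.7 × 6.1 = 10.37 mm.
Snow depth = 10.37 mm × 12 = 124.44 mm = 12.4 cm.

snow depth ≈ 12.4 cm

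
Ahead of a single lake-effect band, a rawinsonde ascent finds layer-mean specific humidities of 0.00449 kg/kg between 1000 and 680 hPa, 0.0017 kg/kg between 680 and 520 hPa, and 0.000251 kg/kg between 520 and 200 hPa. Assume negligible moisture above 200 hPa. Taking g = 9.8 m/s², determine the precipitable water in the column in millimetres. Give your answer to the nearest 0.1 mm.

Precipitable water is the column-integrated vapour mass per unit area: PW = (1/g) Σ q̄ Δp, with q in kg/kg and Δp in Pa (1 kg/m² of water = 1 mm).
Layer 1000–680 hPa: Δp = 320 hPa = 32000 Pa, q̄ = 0.00449 kg/kg → 0.00449 × 32000 / 9.8 = 14.66 mm
Layer 680–520 hPa: Δp = 160 hPa = 16000 Pa, q̄ = 0.0017 kg/kg → 0.0017 × 16000 / 9.8 = 2.78 mm
Layer 520–200 hPa: Δp = 320 hPa = 32000 Pa, q̄ = 0.000251 kg/kg → 0.000251 × 32000 / 9.8 = 0.82 mm
PW = 14.66 + 2.78 + 0.82 = 18.26 ≈ 18.3 mm.

PW ≈ 18.3 mm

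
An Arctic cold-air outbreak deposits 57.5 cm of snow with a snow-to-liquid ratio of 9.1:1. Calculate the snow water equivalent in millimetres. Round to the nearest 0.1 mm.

SWE ≈ 63.2 mm

SWE = snow depth / ratio = 57.5 cm / 9.1 = 6.319 cm = 63.2 mm.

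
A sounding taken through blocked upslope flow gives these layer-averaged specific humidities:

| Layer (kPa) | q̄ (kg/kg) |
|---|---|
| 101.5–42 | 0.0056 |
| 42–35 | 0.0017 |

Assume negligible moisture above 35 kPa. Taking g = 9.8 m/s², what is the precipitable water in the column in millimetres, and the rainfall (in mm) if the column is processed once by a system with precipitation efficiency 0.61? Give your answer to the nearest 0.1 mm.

Precipitable water is the column-integrated vapour mass per unit area: PW = (1/g) Σ q̄ Δp, with q in kg/kg and Δp in Pa (1 kg/m² of water = 1 mm).
Layer 101.5–42 kPa: Δp = 595 hPa = 59500 Pa, q̄ = 0.0056 kg/kg → 0.0056 × 59500 / 9.8 = 34.00 mm
Layer 42–35 kPa: Δp = 70 hPa = 7000 Pa, q̄ = 0.0017 kg/kg → 0.0017 × 7000 / 9.8 = 1.21 mm
PW = 34.00 + 1.21 = 35.21 ≈ 35.2 mm.
Rainfall = ε × PW = 0.61 × 35.2 = 21.5 mm.

PW ≈ 35.2 mm; rainfall ≈ 21.5 mm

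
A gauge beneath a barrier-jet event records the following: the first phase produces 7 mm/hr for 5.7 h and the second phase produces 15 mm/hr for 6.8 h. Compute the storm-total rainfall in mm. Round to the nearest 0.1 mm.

Total = Σ Rᵢ Δtᵢ = 7 × 5.7 + 15 × 6.8
      = 39.9 + 102 = 141.9 mm.

total ≈ 141.9 mm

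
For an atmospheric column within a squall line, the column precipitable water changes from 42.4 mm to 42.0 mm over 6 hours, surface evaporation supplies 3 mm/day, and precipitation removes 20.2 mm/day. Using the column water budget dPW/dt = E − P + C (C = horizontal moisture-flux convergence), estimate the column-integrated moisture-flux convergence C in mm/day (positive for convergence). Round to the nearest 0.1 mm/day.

C ≈ 15.6 mm/day

dPW/dt = (42.0 − 42.4) mm / (6/24 day) = -1.600 mm/day.
C = dPW/dt − E + P = (-1.600) − 3 + 20.2 = 15.6 mm/day.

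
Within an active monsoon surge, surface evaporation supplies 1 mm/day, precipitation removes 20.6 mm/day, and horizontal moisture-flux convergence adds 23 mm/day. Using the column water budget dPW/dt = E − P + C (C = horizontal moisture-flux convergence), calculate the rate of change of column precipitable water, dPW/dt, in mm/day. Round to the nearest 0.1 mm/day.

dPW/dt = E − P + C = 1 − 20.6 + (23) = 3.4 mm/day.

dPW/dt ≈ 3.4 mm/day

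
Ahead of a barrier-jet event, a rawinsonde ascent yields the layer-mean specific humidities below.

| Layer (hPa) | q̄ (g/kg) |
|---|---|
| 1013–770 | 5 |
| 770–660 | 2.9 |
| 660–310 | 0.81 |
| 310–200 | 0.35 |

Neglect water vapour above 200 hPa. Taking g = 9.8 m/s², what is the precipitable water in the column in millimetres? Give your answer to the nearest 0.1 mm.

PW ≈ 18.9 mm

Precipitable water is the column-integrated vapour mass per unit area: PW = (1/g) Σ q̄ Δp, with q in kg/kg and Δp in Pa (1 kg/m² of water = 1 mm).
Layer 1013–770 hPa: Δp = 243 hPa = 24300 Pa, q̄ = 0.005 kg/kg → 0.005 × 24300 / 9.8 = 12.40 mm
Layer 770–660 hPa: Δp = 110 hPa = 11000 Pa, q̄ = 0.0029 kg/kg → 0.0029 × 11000 / 9.8 = 3.26 mm
Layer 660–310 hPa: Δp = 350 hPa = 35000 Pa, q̄ = 0.00081 kg/kg → 0.00081 × 35000 / 9.8 = 2.89 mm
Layer 310–200 hPa: Δp = 110 hPa = 11000 Pa, q̄ = 0.00035 kg/kg → 0.00035 × 11000 / 9.8 = 0.39 mm
PW = 12.40 + 3.26 + 2.89 + 0.39 = 18.94 ≈ 18.9 mm.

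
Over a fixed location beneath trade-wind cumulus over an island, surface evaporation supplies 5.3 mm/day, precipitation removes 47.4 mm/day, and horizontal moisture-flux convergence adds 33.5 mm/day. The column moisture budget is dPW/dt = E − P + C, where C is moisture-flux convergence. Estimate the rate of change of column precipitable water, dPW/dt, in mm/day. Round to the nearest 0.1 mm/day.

dPW/dt = E − P + C = 5.3 − 47.4 + (33.5) = -8.6 mm/day.

dPW/dt ≈ -8.6 mm/day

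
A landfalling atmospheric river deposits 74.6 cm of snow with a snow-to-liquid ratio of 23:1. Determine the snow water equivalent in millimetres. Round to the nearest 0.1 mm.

SWE ≈ 32.4 mm

SWE = snow depth / ratio = 74.6 cm / 23 = 3.243 cm = 32.4 mm.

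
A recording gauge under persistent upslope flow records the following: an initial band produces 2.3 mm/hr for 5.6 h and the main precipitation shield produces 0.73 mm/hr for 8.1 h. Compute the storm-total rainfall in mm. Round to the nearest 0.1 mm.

total ≈ 18.8 mm

Total = Σ Rᵢ Δtᵢ = 2.3 × 5.6 + 0.73 × 8.1
      = 12.88 + 5.913 = 18.8 mm.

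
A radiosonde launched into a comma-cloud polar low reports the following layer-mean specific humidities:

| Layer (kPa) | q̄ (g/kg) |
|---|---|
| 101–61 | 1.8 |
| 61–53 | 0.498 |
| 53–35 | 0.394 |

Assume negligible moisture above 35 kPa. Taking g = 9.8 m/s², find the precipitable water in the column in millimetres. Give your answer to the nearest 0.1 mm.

Precipitable water is the column-integrated vapour mass per unit area: PW = (1/g) Σ q̄ Δp, with q in kg/kg and Δp in Pa (1 kg/m² of water = 1 mm).
Layer 101–61 kPa: Δp = 400 hPa = 40000 Pa, q̄ = 0.0018 kg/kg → 0.0018 × 40000 / 9.8 = 7.35 mm
Layer 61–53 kPa: Δp = 80 hPa = 8000 Pa, q̄ = 0.000498 kg/kg → 0.000498 × 8000 / 9.8 = 0.41 mm
Layer 53–35 kPa: Δp = 180 hPa = 18000 Pa, q̄ = 0.000394 kg/kg → 0.000394 × 18000 / 9.8 = 0.72 mm
PW = 7.35 + 0.41 + 0.72 = 8.48 ≈ 8.5 mm.

PW ≈ 8.5 mm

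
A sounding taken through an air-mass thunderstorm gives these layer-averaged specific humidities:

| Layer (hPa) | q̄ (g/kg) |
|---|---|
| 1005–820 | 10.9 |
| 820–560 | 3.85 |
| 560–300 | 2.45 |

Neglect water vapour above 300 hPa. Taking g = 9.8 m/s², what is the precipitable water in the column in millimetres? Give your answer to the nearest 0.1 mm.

PW ≈ 37.3 mm

Precipitable water is the column-integrated vapour mass per unit area: PW = (1/g) Σ q̄ Δp, with q in kg/kg and Δp in Pa (1 kg/m² of water = 1 mm).
Layer 1005–820 hPa: Δp = 185 hPa = 18500 Pa, q̄ = 0.0109 kg/kg → 0.0109 × 18500 / 9.8 = 20.58 mm
Layer 820–560 hPa: Δp = 260 hPa = 26000 Pa, q̄ = 0.00385 kg/kg → 0.00385 × 26000 / 9.8 = 10.21 mm
Layer 560–300 hPa: Δp = 260 hPa = 26000 Pa, q̄ = 0.00245 kg/kg → 0.00245 × 26000 / 9.8 = 6.50 mm
PW = 20.58 + 10.21 + 6.50 = 37.29 ≈ 37.3 mm.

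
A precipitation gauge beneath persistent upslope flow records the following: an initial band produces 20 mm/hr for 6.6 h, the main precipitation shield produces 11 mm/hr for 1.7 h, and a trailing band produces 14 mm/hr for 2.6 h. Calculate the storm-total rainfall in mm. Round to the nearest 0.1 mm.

total ≈ 187.1 mm

Total = Σ Rᵢ Δtᵢ = 20 × 6.6 + 11 × 1.7 + 14 × 2.6
      = 132 + 18.7 + 36.4 = 187.1 mm.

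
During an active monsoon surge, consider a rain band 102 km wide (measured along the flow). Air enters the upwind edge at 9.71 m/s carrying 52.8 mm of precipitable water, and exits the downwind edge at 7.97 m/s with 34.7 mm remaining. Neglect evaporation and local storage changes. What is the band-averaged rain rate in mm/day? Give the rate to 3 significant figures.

Column moisture flux per unit crosswind length is F = V × PW.
Inflow: F_in = 9.71 × 52.8 = 512.688 mm·m/s
Outflow: F_out = 7.97 × 34.7 = 276.559 mm·m/s
Steady-state rate R = (F_in − F_out)/L = (512.688 − 276.559) / 102000 m = 2.315e-03 mm/s.
R = 2.315e-03 × 3600 × 24 = 200 mm/day.

R ≈ 200 mm/day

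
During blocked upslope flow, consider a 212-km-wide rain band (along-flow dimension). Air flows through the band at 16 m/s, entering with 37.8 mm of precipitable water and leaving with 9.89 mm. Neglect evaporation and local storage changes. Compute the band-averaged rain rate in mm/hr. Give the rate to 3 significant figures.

Column moisture flux per unit crosswind length is F = V × PW.
Inflow: F_in = 16 × 37.8 = 604.8 mm·m/s
Outflow: F_out = 16 × 9.89 = 158.24 mm·m/s
Steady-state rate R = (F_in − F_out)/L = (604.8 − 158.24) / 212000 m = 2.106e-03 mm/s.
R = 2.106e-03 × 3600 = 7.58 mm/hr.

R ≈ 7.58 mm/hr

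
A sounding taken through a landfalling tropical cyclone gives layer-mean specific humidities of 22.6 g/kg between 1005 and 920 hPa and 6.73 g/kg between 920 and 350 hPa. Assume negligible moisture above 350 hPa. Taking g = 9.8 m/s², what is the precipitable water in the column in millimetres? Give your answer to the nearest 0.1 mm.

PW ≈ 58.7 mm

Precipitable water is the column-integrated vapour mass per unit area: PW = (1/g) Σ q̄ Δp, with q in kg/kg and Δp in Pa (1 kg/m² of water = 1 mm).
Layer 1005–920 hPa: Δp = 85 hPa = 8500 Pa, q̄ = 0.0226 kg/kg → 0.0226 × 8500 / 9.8 = 19.60 mm
Layer 920–350 hPa: Δp = 570 hPa = 57000 Pa, q̄ = 0.00673 kg/kg → 0.00673 × 57000 / 9.8 = 39.14 mm
PW = 19.60 + 39.14 = 58.74 ≈ 58.7 mm.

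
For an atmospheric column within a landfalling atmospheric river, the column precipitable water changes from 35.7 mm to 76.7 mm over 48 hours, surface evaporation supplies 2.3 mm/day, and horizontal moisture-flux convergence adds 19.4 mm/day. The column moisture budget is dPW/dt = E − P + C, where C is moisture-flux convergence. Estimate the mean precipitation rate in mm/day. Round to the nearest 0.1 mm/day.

P ≈ 1.2 mm/day

dPW/dt = (76.7 − 35.7) mm / (48/24 day) = +20.500 mm/day.
P = E + C − dPW/dt = 2.3 + (19.4) − (+20.500) = 1.2 mm/day.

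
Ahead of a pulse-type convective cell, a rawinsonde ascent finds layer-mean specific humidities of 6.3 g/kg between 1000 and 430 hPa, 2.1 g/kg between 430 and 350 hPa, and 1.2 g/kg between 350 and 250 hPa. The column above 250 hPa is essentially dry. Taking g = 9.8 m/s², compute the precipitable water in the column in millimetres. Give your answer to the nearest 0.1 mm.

PW ≈ 39.6 mm

Precipitable water is the column-integrated vapour mass per unit area: PW = (1/g) Σ q̄ Δp, with q in kg/kg and Δp in Pa (1 kg/m² of water = 1 mm).
Layer 1000–430 hPa: Δp = 570 hPa = 57000 Pa, q̄ = 0.0063 kg/kg → 0.0063 × 57000 / 9.8 = 36.64 mm
Layer 430–350 hPa: Δp = 80 hPa = 8000 Pa, q̄ = 0.0021 kg/kg → 0.0021 × 8000 / 9.8 = 1.71 mm
Layer 350–250 hPa: Δp = 100 hPa = 10000 Pa, q̄ = 0.0012 kg/kg → 0.0012 × 10000 / 9.8 = 1.22 mm
PW = 36.64 + 1.71 + 1.22 = 39.57 ≈ 39.6 mm.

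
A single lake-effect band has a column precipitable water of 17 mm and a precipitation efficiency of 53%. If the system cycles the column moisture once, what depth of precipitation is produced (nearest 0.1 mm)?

precipitation ≈ 9.0 mm

Precipitation = ε × PW = 0.53 × 17 = 9.0 mm.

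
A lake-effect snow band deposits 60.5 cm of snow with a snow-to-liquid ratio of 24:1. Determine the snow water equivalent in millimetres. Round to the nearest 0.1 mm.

SWE = snow depth / ratio = 60.5 cm / 24 = 2.521 cm = 25.2 mm.

SWE ≈ 25.2 mm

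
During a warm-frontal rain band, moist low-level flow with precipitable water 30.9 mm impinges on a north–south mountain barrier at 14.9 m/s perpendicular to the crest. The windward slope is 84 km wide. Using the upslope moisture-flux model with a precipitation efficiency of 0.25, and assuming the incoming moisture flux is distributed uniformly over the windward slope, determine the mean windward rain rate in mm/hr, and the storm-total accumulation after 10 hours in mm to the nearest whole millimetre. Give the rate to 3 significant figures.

R ≈ 4.93 mm/hr; total ≈ 49 mm

Incoming column moisture flux per unit ridge length: F = V × PW = 14.9 × 30.9 = 460.41 mm·m/s.
Spread over the 84 km slope with efficiency ε = 0.25: R = ε·F/W = 0.25 × 460.41 / 84000 m = 1.370e-03 mm/s.
R = 1.370e-03 × 3600 = 4.93 mm/hr.
Over 10 h: total = 4.93 × 10 = 49.3 ≈ 49 mm.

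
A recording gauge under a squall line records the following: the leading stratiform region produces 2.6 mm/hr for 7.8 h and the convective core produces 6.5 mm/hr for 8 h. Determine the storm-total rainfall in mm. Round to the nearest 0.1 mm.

Total = Σ Rᵢ Δtᵢ = 2.6 × 7.8 + 6.5 × 8
      = 20.28 + 52 = 72.3 mm.

total ≈ 72.3 mm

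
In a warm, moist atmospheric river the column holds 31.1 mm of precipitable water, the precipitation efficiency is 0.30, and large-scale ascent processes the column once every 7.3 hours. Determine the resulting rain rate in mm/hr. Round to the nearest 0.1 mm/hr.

Each overturning extracts ε × PW = 0.30 × 31.1 = 9.33 mm.
Rate = ε·PW / τ = 9.33 / 7.3 h = 1.3 mm/hr.

R ≈ 1.3 mm/hr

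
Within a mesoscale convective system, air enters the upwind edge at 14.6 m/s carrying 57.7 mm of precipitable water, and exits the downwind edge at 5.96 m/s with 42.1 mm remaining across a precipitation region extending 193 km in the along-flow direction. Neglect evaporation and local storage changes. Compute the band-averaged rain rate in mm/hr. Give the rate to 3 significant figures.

R ≈ 11.0 mm/hr

Column moisture flux per unit crosswind length is F = V × PW.
Inflow: F_in = 14.6 × 57.7 = 842.42 mm·m/s
Outflow: F_out = 5.96 × 42.1 = 250.916 mm·m/s
Steady-state rate R = (F_in − F_out)/L = (842.42 − 250.916) / 193000 m = 3.065e-03 mm/s.
R = 3.065e-03 × 3600 = 11.0 mm/hr.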